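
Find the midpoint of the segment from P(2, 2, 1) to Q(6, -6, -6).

M = ((x₁+x₂)/2, (y₁+y₂)/2, (z₁+z₂)/2)
  = ((2 + 6)/2, (2 - 6)/2, (1 - 6)/2)
  = (8/2, -4/2, -5/2)
  = (4, -2, -2.5)

(4, -2, -2.5)


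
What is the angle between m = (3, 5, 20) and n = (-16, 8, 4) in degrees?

m·n = 3·(-16) + 5·8 + 20·4 = -48 + 40 + 80 = 72
|m| = √(3² + 5² + 20²) = √434 ≈ 20.83
|n| = √((-16)² + 8² + 4²) = √336 ≈ 18.33
cos θ = (m·n)/(|m||n|) = 72/(20.83·18.33) ≈ 0.1885
θ = arccos(0.1885) ≈ 79.13°

79.13°


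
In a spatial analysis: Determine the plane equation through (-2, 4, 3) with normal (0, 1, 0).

The plane through P with normal n = (a, b, c) satisfies n·(r - P) = 0,
i.e. ax + by + cz = a·x₀ + b·y₀ + c·z₀.
d = 0·(-2) + 1·4 + 0·3
  = 0 + 4 + 0
  = 4
Equation: y = 4

y = 4


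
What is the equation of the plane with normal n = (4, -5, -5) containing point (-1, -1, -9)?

The plane through P with normal n = (a, b, c) satisfies n·(r - P) = 0,
i.e. ax + by + cz = a·x₀ + b·y₀ + c·z₀.
d = 4·(-1) + (-5)·(-1) + (-5)·(-9)
  = -4 + 5 + 45
  = 46
Equation: 4x - 5y - 5z = 46

4x - 5y - 5z = 46


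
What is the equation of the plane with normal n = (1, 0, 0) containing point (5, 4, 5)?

The plane through P with normal n = (a, b, c) satisfies n·(r - P) = 0,
i.e. ax + by + cz = a·x₀ + b·y₀ + c·z₀.
d = 1·5 + 0·4 + 0·5
  = 5 + 0 + 0
  = 5
Equation: x = 5

x = 5


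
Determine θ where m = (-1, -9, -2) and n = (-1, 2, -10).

m·n = (-1)·(-1) + (-9)·2 + (-2)·(-10) = 1 - 18 + 20 = 3
|m| = √((-1)² + (-9)² + (-2)²) = √86 ≈ 9.274
|n| = √((-1)² + 2² + (-10)²) = √105 ≈ 10.25
cos θ = (m·n)/(|m||n|) = 3/(9.274·10.25) ≈ 0.03157
θ = arccos(0.03157) ≈ 88.19°

88.19°


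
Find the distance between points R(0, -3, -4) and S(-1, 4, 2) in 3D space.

d = √[(x₂-x₁)² + (y₂-y₁)² + (z₂-z₁)²]
  = √[(-1)² + 7² + 6²]
  = √[1 + 49 + 36]
  = √86
  ≈ 9.274

9.274


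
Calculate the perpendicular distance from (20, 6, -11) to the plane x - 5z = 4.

distance = |a·x₀ + b·y₀ + c·z₀ - d| / √(a² + b² + c²)
  = |1·20 + 0·6 + (-5)·(-11) - 4| / √(1² + 0² + (-5)²)
  = |20 + 0 + 55 - 4| / √(1 + 0 + 25)
  = |71| / √26
  = 71 / 5.099
  ≈ 13.92

13.92


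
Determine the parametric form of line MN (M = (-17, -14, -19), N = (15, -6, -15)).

Direction vector d = N - M = (15 + 17, -6 + 14, -15 + 19) = (32, 8, 4)
Parametric form r = M + t·d:
x = -17 + 32t, y = -14 + 8t, z = -19 + 4t

x = -17 + 32t, y = -14 + 8t, z = -19 + 4t


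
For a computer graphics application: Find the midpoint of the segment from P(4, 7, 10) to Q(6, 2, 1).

M = ((x₁+x₂)/2, (y₁+y₂)/2, (z₁+z₂)/2)
  = ((4 + 6)/2, (7 + 2)/2, (10 + 1)/2)
  = (10/2, 9/2, 11/2)
  = (5, 4.5, 5.5)

(5, 4.5, 5.5)


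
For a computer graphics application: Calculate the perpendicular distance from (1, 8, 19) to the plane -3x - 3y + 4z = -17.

distance = |a·x₀ + b·y₀ + c·z₀ - d| / √(a² + b² + c²)
  = |(-3)·1 + (-3)·8 + 4·19 - (-17)| / √((-3)² + (-3)² + 4²)
  = |-3 - 24 + 76 + 17| / √(9 + 9 + 16)
  = |66| / √34
  = 66 / 5.831
  ≈ 11.32

11.32


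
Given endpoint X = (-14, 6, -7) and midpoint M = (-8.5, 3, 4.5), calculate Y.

Y = 2M - X
  = (2·(-8.5) - (-14), 2·3 - 6, 2·4.5 - (-7))
  = (-17 + 14, 6 - 6, 9 + 7)
  = (-3, 0, 16)

(-3, 0, 16)


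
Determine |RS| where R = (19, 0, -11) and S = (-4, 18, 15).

d = √[(x₂-x₁)² + (y₂-y₁)² + (z₂-z₁)²]
  = √[(-23)² + 18² + 26²]
  = √[529 + 324 + 676]
  = √1529
  ≈ 39.1

39.1


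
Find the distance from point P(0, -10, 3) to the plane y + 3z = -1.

distance = |a·x₀ + b·y₀ + c·z₀ - d| / √(a² + b² + c²)
  = |0·0 + 1·(-10) + 3·3 - (-1)| / √(0² + 1² + 3²)
  = |0 - 10 + 9 + 1| / √(0 + 1 + 9)
  = |0| / √10
  = 0 / 3.162
  ≈ 0

0


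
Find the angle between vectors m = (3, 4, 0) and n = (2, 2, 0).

m·n = 3·2 + 4·2 + 0·0 = 6 + 8 + 0 = 14
|m| = √(3² + 4² + 0²) = √25 ≈ 5
|n| = √(2² + 2² + 0²) = √8 ≈ 2.828
cos θ = (m·n)/(|m||n|) = 14/(5·2.828) ≈ 0.9899
θ = arccos(0.9899) ≈ 8.13°

8.13°


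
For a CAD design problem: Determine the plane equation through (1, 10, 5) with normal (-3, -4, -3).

The plane through P with normal n = (a, b, c) satisfies n·(r - P) = 0,
i.e. ax + by + cz = a·x₀ + b·y₀ + c·z₀.
d = (-3)·1 + (-4)·10 + (-3)·5
  = -3 - 40 - 15
  = -58
Equation: -3x - 4y - 3z = -58

-3x - 4y - 3z = -58


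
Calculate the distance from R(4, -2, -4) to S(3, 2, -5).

d = √[(x₂-x₁)² + (y₂-y₁)² + (z₂-z₁)²]
  = √[(-1)² + 4² + (-1)²]
  = √[1 + 16 + 1]
  = √18
  ≈ 4.243

4.243


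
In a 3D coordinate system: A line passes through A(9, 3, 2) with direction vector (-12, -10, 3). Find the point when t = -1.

P(t) = A + t·d
  = (9 + (-12)·(-1), 3 + (-10)·(-1), 2 + 3·(-1))
  = (9 + 12, 3 + 10, 2 - 3)
  = (21, 13, -1)

(21, 13, -1)


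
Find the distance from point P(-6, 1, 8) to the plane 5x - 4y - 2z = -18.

distance = |a·x₀ + b·y₀ + c·z₀ - d| / √(a² + b² + c²)
  = |5·(-6) + (-4)·1 + (-2)·8 - (-18)| / √(5² + (-4)² + (-2)²)
  = |-30 - 4 - 16 + 18| / √(25 + 16 + 4)
  = |-32| / √45
  = 32 / 6.708
  ≈ 4.77

4.77


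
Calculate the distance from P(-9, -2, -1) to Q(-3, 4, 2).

d = √[(x₂-x₁)² + (y₂-y₁)² + (z₂-z₁)²]
  = √[6² + 6² + 3²]
  = √[36 + 36 + 9]
  = √81
  ≈ 9

9


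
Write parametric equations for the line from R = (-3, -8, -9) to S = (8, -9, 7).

Direction vector d = S - R = (8 + 3, -9 + 8, 7 + 9) = (11, -1, 16)
Parametric form r = R + t·d:
x = -3 + 11t, y = -8 - t, z = -9 + 16t

x = -3 + 11t, y = -8 - t, z = -9 + 16t


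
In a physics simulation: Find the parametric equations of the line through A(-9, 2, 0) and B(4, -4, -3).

Direction vector d = B - A = (4 + 9, -4 - 2, -3 + 0) = (13, -6, -3)
Parametric form r = A + t·d:
x = -9 + 13t, y = 2 - 6t, z = 0 - 3t

x = -9 + 13t, y = 2 - 6t, z = 0 - 3t


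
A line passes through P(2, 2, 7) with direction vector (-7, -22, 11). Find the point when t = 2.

P(t) = P + t·d
  = (2 + (-7)·2, 2 + (-22)·2, 7 + 11·2)
  = (2 - 14, 2 - 44, 7 + 22)
  = (-12, -42, 29)

(-12, -42, 29)


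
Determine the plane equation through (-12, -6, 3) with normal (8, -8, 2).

The plane through P with normal n = (a, b, c) satisfies n·(r - P) = 0,
i.e. ax + by + cz = a·x₀ + b·y₀ + c·z₀.
d = 8·(-12) + (-8)·(-6) + 2·3
  = -96 + 48 + 6
  = -42
Equation: 8x - 8y + 2z = -42

8x - 8y + 2z = -42


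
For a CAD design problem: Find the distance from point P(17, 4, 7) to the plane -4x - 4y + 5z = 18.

distance = |a·x₀ + b·y₀ + c·z₀ - d| / √(a² + b² + c²)
  = |(-4)·17 + (-4)·4 + 5·7 - 18| / √((-4)² + (-4)² + 5²)
  = |-68 - 16 + 35 - 18| / √(16 + 16 + 25)
  = |-67| / √57
  = 67 / 7.55
  ≈ 8.874

8.874


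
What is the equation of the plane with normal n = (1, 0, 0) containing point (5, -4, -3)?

The plane through P with normal n = (a, b, c) satisfies n·(r - P) = 0,
i.e. ax + by + cz = a·x₀ + b·y₀ + c·z₀.
d = 1·5 + 0·(-4) + 0·(-3)
  = 5 + 0 + 0
  = 5
Equation: x = 5

x = 5


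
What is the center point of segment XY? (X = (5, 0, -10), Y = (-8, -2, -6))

M = ((x₁+x₂)/2, (y₁+y₂)/2, (z₁+z₂)/2)
  = ((5 - 8)/2, (0 - 2)/2, (-10 - 6)/2)
  = (-3/2, -2/2, -16/2)
  = (-1.5, -1, -8)

(-1.5, -1, -8)


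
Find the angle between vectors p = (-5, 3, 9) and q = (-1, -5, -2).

p·q = (-5)·(-1) + 3·(-5) + 9·(-2) = 5 - 15 - 18 = -28
|p| = √((-5)² + 3² + 9²) = √115 ≈ 10.72
|q| = √((-1)² + (-5)² + (-2)²) = √30 ≈ 5.477
cos θ = (p·q)/(|p||q|) = -28/(10.72·5.477) ≈ -0.4767
θ = arccos(-0.4767) ≈ 118.5°

118.5°


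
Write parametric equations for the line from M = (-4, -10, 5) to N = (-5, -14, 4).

Direction vector d = N - M = (-5 + 4, -14 + 10, 4 - 5) = (-1, -4, -1)
Parametric form r = M + t·d:
x = -4 - t, y = -10 - 4t, z = 5 - t

x = -4 - t, y = -10 - 4t, z = 5 - t


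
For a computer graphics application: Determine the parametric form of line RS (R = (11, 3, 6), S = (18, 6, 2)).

Direction vector d = S - R = (18 - 11, 6 - 3, 2 - 6) = (7, 3, -4)
Parametric form r = R + t·d:
x = 11 + 7t, y = 3 + 3t, z = 6 - 4t

x = 11 + 7t, y = 3 + 3t, z = 6 - 4t


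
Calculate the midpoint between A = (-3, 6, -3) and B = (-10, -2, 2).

M = ((x₁+x₂)/2, (y₁+y₂)/2, (z₁+z₂)/2)
  = ((-3 - 10)/2, (6 - 2)/2, (-3 + 2)/2)
  = (-13/2, 4/2, -1/2)
  = (-6.5, 2, -0.5)

(-6.5, 2, -0.5)


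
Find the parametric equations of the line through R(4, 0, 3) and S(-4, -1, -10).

Direction vector d = S - R = (-4 - 4, -1 + 0, -10 - 3) = (-8, -1, -13)
Parametric form r = R + t·d:
x = 4 - 8t, y = 0 - t, z = 3 - 13t

x = 4 - 8t, y = 0 - t, z = 3 - 13t


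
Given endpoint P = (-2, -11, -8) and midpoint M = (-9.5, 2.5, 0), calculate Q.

Q = 2M - P
  = (2·(-9.5) - (-2), 2·2.5 - (-11), 2·0 - (-8))
  = (-19 + 2, 5 + 11, 0 + 8)
  = (-17, 16, 8)

(-17, 16, 8)


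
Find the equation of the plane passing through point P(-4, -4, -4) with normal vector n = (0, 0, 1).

The plane through P with normal n = (a, b, c) satisfies n·(r - P) = 0,
i.e. ax + by + cz = a·x₀ + b·y₀ + c·z₀.
d = 0·(-4) + 0·(-4) + 1·(-4)
  = 0 + 0 - 4
  = -4
Equation: z = -4

z = -4


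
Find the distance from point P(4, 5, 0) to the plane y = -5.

distance = |a·x₀ + b·y₀ + c·z₀ - d| / √(a² + b² + c²)
  = |0·4 + 1·5 + 0·0 - (-5)| / √(0² + 1² + 0²)
  = |0 + 5 + 0 + 5| / √(0 + 1 + 0)
  = |10| / √1
  = 10 / 1
  ≈ 10

10


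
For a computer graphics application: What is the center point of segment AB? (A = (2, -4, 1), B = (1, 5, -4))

M = ((x₁+x₂)/2, (y₁+y₂)/2, (z₁+z₂)/2)
  = ((2 + 1)/2, (-4 + 5)/2, (1 - 4)/2)
  = (3/2, 1/2, -3/2)
  = (1.5, 0.5, -1.5)

(1.5, 0.5, -1.5)


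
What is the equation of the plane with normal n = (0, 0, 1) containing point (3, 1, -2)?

The plane through P with normal n = (a, b, c) satisfies n·(r - P) = 0,
i.e. ax + by + cz = a·x₀ + b·y₀ + c·z₀.
d = 0·3 + 0·1 + 1·(-2)
  = 0 + 0 - 2
  = -2
Equation: z = -2

z = -2


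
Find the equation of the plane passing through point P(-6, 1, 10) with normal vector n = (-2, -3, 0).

The plane through P with normal n = (a, b, c) satisfies n·(r - P) = 0,
i.e. ax + by + cz = a·x₀ + b·y₀ + c·z₀.
d = (-2)·(-6) + (-3)·1 + 0·10
  = 12 - 3 + 0
  = 9
Equation: -2x - 3y = 9

-2x - 3y = 9


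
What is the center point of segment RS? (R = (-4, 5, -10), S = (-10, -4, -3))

M = ((x₁+x₂)/2, (y₁+y₂)/2, (z₁+z₂)/2)
  = ((-4 - 10)/2, (5 - 4)/2, (-10 - 3)/2)
  = (-14/2, 1/2, -13/2)
  = (-7, 0.5, -6.5)

(-7, 0.5, -6.5)


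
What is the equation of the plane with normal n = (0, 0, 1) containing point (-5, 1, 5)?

The plane through P with normal n = (a, b, c) satisfies n·(r - P) = 0,
i.e. ax + by + cz = a·x₀ + b·y₀ + c·z₀.
d = 0·(-5) + 0·1 + 1·5
  = 0 + 0 + 5
  = 5
Equation: z = 5

z = 5


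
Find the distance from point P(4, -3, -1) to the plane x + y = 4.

distance = |a·x₀ + b·y₀ + c·z₀ - d| / √(a² + b² + c²)
  = |1·4 + 1·(-3) + 0·(-1) - 4| / √(1² + 1² + 0²)
  = |4 - 3 + 0 - 4| / √(1 + 1 + 0)
  = |-3| / √2
  = 3 / 1.414
  ≈ 2.121

2.121


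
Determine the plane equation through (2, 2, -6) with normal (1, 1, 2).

The plane through P with normal n = (a, b, c) satisfies n·(r - P) = 0,
i.e. ax + by + cz = a·x₀ + b·y₀ + c·z₀.
d = 1·2 + 1·2 + 2·(-6)
  = 2 + 2 - 12
  = -8
Equation: x + y + 2z = -8

x + y + 2z = -8


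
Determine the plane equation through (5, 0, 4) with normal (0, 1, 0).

The plane through P with normal n = (a, b, c) satisfies n·(r - P) = 0,
i.e. ax + by + cz = a·x₀ + b·y₀ + c·z₀.
d = 0·5 + 1·0 + 0·4
  = 0 + 0 + 0
  = 0
Equation: y = 0

y = 0


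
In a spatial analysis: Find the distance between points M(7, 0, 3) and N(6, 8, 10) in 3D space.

d = √[(x₂-x₁)² + (y₂-y₁)² + (z₂-z₁)²]
  = √[(-1)² + 8² + 7²]
  = √[1 + 64 + 49]
  = √114
  ≈ 10.68

10.68


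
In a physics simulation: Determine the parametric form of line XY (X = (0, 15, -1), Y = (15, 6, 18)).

Direction vector d = Y - X = (15 + 0, 6 - 15, 18 + 1) = (15, -9, 19)
Parametric form r = X + t·d:
x = 0 + 15t, y = 15 - 9t, z = -1 + 19t

x = 0 + 15t, y = 15 - 9t, z = -1 + 19t


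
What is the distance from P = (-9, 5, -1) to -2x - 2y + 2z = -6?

distance = |a·x₀ + b·y₀ + c·z₀ - d| / √(a² + b² + c²)
  = |(-2)·(-9) + (-2)·5 + 2·(-1) - (-6)| / √((-2)² + (-2)² + 2²)
  = |18 - 10 - 2 + 6| / √(4 + 4 + 4)
  = |12| / √12
  = 12 / 3.464
  ≈ 3.464

3.464


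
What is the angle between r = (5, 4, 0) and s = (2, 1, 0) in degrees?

r·s = 5·2 + 4·1 + 0·0 = 10 + 4 + 0 = 14
|r| = √(5² + 4² + 0²) = √41 ≈ 6.403
|s| = √(2² + 1² + 0²) = √5 ≈ 2.236
cos θ = (r·s)/(|r||s|) = 14/(6.403·2.236) ≈ 0.9778
θ = arccos(0.9778) ≈ 12.09°

12.09°


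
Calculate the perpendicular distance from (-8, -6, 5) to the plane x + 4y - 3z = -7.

distance = |a·x₀ + b·y₀ + c·z₀ - d| / √(a² + b² + c²)
  = |1·(-8) + 4·(-6) + (-3)·5 - (-7)| / √(1² + 4² + (-3)²)
  = |-8 - 24 - 15 + 7| / √(1 + 16 + 9)
  = |-40| / √26
  = 40 / 5.099
  ≈ 7.845

7.845


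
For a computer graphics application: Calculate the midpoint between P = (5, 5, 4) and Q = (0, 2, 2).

M = ((x₁+x₂)/2, (y₁+y₂)/2, (z₁+z₂)/2)
  = ((5 + 0)/2, (5 + 2)/2, (4 + 2)/2)
  = (5/2, 7/2, 6/2)
  = (2.5, 3.5, 3)

(2.5, 3.5, 3)


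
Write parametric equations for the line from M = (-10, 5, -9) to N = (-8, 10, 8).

Direction vector d = N - M = (-8 + 10, 10 - 5, 8 + 9) = (2, 5, 17)
Parametric form r = M + t·d:
x = -10 + 2t, y = 5 + 5t, z = -9 + 17t

x = -10 + 2t, y = 5 + 5t, z = -9 + 17t


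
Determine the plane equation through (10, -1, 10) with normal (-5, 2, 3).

The plane through P with normal n = (a, b, c) satisfies n·(r - P) = 0,
i.e. ax + by + cz = a·x₀ + b·y₀ + c·z₀.
d = (-5)·10 + 2·(-1) + 3·10
  = -50 - 2 + 30
  = -22
Equation: -5x + 2y + 3z = -22

-5x + 2y + 3z = -22


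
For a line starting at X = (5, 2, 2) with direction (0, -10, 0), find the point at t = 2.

P(t) = X + t·d
  = (5 + 0·2, 2 + (-10)·2, 2 + 0·2)
  = (5 + 0, 2 - 20, 2 + 0)
  = (5, -18, 2)

(5, -18, 2)


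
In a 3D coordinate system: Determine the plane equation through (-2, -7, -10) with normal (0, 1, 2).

The plane through P with normal n = (a, b, c) satisfies n·(r - P) = 0,
i.e. ax + by + cz = a·x₀ + b·y₀ + c·z₀.
d = 0·(-2) + 1·(-7) + 2·(-10)
  = 0 - 7 - 20
  = -27
Equation: y + 2z = -27

y + 2z = -27


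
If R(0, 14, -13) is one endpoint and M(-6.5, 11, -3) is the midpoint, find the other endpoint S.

S = 2M - R
  = (2·(-6.5) - 0, 2·11 - 14, 2·(-3) - (-13))
  = (-13 + 0, 22 - 14, -6 + 13)
  = (-13, 8, 7)

(-13, 8, 7)


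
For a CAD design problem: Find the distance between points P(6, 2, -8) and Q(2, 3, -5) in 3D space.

d = √[(x₂-x₁)² + (y₂-y₁)² + (z₂-z₁)²]
  = √[(-4)² + 1² + 3²]
  = √[16 + 1 + 9]
  = √26
  ≈ 5.099

5.099


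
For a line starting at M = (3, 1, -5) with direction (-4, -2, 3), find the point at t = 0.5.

P(t) = M + t·d
  = (3 + (-4)·0.5, 1 + (-2)·0.5, -5 + 3·0.5)
  = (3 - 2, 1 - 1, -5 + 1.5)
  = (1, 0, -3.5)

(1, 0, -3.5)


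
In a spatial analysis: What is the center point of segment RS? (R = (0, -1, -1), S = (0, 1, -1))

M = ((x₁+x₂)/2, (y₁+y₂)/2, (z₁+z₂)/2)
  = ((0 + 0)/2, (-1 + 1)/2, (-1 - 1)/2)
  = (0/2, 0/2, -2/2)
  = (0, 0, -1)

(0, 0, -1)


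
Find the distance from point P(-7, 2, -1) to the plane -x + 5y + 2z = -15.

distance = |a·x₀ + b·y₀ + c·z₀ - d| / √(a² + b² + c²)
  = |(-1)·(-7) + 5·2 + 2·(-1) - (-15)| / √((-1)² + 5² + 2²)
  = |7 + 10 - 2 + 15| / √(1 + 25 + 4)
  = |30| / √30
  = 30 / 5.477
  ≈ 5.477

5.477


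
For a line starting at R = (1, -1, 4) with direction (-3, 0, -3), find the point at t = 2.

P(t) = R + t·d
  = (1 + (-3)·2, -1 + 0·2, 4 + (-3)·2)
  = (1 - 6, -1 + 0, 4 - 6)
  = (-5, -1, -2)

(-5, -1, -2)


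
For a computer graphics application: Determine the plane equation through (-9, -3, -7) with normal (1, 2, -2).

The plane through P with normal n = (a, b, c) satisfies n·(r - P) = 0,
i.e. ax + by + cz = a·x₀ + b·y₀ + c·z₀.
d = 1·(-9) + 2·(-3) + (-2)·(-7)
  = -9 - 6 + 14
  = -1
Equation: x + 2y - 2z = -1

x + 2y - 2z = -1


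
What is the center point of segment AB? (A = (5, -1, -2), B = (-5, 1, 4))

M = ((x₁+x₂)/2, (y₁+y₂)/2, (z₁+z₂)/2)
  = ((5 - 5)/2, (-1 + 1)/2, (-2 + 4)/2)
  = (0/2, 0/2, 2/2)
  = (0, 0, 1)

(0, 0, 1)


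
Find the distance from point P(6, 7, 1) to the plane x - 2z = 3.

distance = |a·x₀ + b·y₀ + c·z₀ - d| / √(a² + b² + c²)
  = |1·6 + 0·7 + (-2)·1 - 3| / √(1² + 0² + (-2)²)
  = |6 + 0 - 2 - 3| / √(1 + 0 + 4)
  = |1| / √5
  = 1 / 2.236
  ≈ 0.4472

0.4472


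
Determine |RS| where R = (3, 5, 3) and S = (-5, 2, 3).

d = √[(x₂-x₁)² + (y₂-y₁)² + (z₂-z₁)²]
  = √[(-8)² + (-3)² + 0²]
  = √[64 + 9 + 0]
  = √73
  ≈ 8.544

8.544


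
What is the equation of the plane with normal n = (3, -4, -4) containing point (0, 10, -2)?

The plane through P with normal n = (a, b, c) satisfies n·(r - P) = 0,
i.e. ax + by + cz = a·x₀ + b·y₀ + c·z₀.
d = 3·0 + (-4)·10 + (-4)·(-2)
  = 0 - 40 + 8
  = -32
Equation: 3x - 4y - 4z = -32

3x - 4y - 4z = -32


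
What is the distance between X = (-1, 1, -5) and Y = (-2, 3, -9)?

d = √[(x₂-x₁)² + (y₂-y₁)² + (z₂-z₁)²]
  = √[(-1)² + 2² + (-4)²]
  = √[1 + 4 + 16]
  = √21
  ≈ 4.583

4.583


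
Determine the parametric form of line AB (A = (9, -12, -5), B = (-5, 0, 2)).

Direction vector d = B - A = (-5 - 9, 0 + 12, 2 + 5) = (-14, 12, 7)
Parametric form r = A + t·d:
x = 9 - 14t, y = -12 + 12t, z = -5 + 7t

x = 9 - 14t, y = -12 + 12t, z = -5 + 7t


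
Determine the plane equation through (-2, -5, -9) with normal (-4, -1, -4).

The plane through P with normal n = (a, b, c) satisfies n·(r - P) = 0,
i.e. ax + by + cz = a·x₀ + b·y₀ + c·z₀.
d = (-4)·(-2) + (-1)·(-5) + (-4)·(-9)
  = 8 + 5 + 36
  = 49
Equation: -4x - y - 4z = 49

-4x - y - 4z = 49


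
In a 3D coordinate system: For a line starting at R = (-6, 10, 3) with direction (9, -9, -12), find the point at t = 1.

P(t) = R + t·d
  = (-6 + 9·1, 10 + (-9)·1, 3 + (-12)·1)
  = (-6 + 9, 10 - 9, 3 - 12)
  = (3, 1, -9)

(3, 1, -9)


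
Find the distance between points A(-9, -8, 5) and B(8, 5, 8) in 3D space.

d = √[(x₂-x₁)² + (y₂-y₁)² + (z₂-z₁)²]
  = √[17² + 13² + 3²]
  = √[289 + 169 + 9]
  = √467
  ≈ 21.61

21.61


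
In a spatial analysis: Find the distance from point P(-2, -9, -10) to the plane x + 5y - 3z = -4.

distance = |a·x₀ + b·y₀ + c·z₀ - d| / √(a² + b² + c²)
  = |1·(-2) + 5·(-9) + (-3)·(-10) - (-4)| / √(1² + 5² + (-3)²)
  = |-2 - 45 + 30 + 4| / √(1 + 25 + 9)
  = |-13| / √35
  = 13 / 5.916
  ≈ 2.197

2.197


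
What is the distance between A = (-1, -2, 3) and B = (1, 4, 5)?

d = √[(x₂-x₁)² + (y₂-y₁)² + (z₂-z₁)²]
  = √[2² + 6² + 2²]
  = √[4 + 36 + 4]
  = √44
  ≈ 6.633

6.633


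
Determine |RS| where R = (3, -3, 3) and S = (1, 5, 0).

d = √[(x₂-x₁)² + (y₂-y₁)² + (z₂-z₁)²]
  = √[(-2)² + 8² + (-3)²]
  = √[4 + 64 + 9]
  = √77
  ≈ 8.775

8.775


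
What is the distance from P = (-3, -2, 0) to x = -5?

distance = |a·x₀ + b·y₀ + c·z₀ - d| / √(a² + b² + c²)
  = |1·(-3) + 0·(-2) + 0·0 - (-5)| / √(1² + 0² + 0²)
  = |-3 + 0 + 0 + 5| / √(1 + 0 + 0)
  = |2| / √1
  = 2 / 1
  ≈ 2

2


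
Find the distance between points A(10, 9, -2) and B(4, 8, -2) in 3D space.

d = √[(x₂-x₁)² + (y₂-y₁)² + (z₂-z₁)²]
  = √[(-6)² + (-1)² + 0²]
  = √[36 + 1 + 0]
  = √37
  ≈ 6.083

6.083


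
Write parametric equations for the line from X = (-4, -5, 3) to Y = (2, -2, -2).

Direction vector d = Y - X = (2 + 4, -2 + 5, -2 - 3) = (6, 3, -5)
Parametric form r = X + t·d:
x = -4 + 6t, y = -5 + 3t, z = 3 - 5t

x = -4 + 6t, y = -5 + 3t, z = 3 - 5t


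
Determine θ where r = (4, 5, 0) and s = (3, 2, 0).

r·s = 4·3 + 5·2 + 0·0 = 12 + 10 + 0 = 22
|r| = √(4² + 5² + 0²) = √41 ≈ 6.403
|s| = √(3² + 2² + 0²) = √13 ≈ 3.606
cos θ = (r·s)/(|r||s|) = 22/(6.403·3.606) ≈ 0.9529
θ = arccos(0.9529) ≈ 17.65°

17.65°


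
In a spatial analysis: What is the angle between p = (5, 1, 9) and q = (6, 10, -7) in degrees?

p·q = 5·6 + 1·10 + 9·(-7) = 30 + 10 - 63 = -23
|p| = √(5² + 1² + 9²) = √107 ≈ 10.34
|q| = √(6² + 10² + (-7)²) = √185 ≈ 13.6
cos θ = (p·q)/(|p||q|) = -23/(10.34·13.6) ≈ -0.1635
θ = arccos(-0.1635) ≈ 99.41°

99.41°


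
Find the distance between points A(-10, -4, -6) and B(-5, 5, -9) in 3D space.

d = √[(x₂-x₁)² + (y₂-y₁)² + (z₂-z₁)²]
  = √[5² + 9² + (-3)²]
  = √[25 + 81 + 9]
  = √115
  ≈ 10.72

10.72


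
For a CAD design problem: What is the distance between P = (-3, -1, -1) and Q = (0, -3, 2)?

d = √[(x₂-x₁)² + (y₂-y₁)² + (z₂-z₁)²]
  = √[3² + (-2)² + 3²]
  = √[9 + 4 + 9]
  = √22
  ≈ 4.69

4.69


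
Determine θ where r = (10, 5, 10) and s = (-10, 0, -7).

r·s = 10·(-10) + 5·0 + 10·(-7) = -100 + 0 - 70 = -170
|r| = √(10² + 5² + 10²) = √225 ≈ 15
|s| = √((-10)² + 0² + (-7)²) = √149 ≈ 12.21
cos θ = (r·s)/(|r||s|) = -170/(15·12.21) ≈ -0.9285
θ = arccos(-0.9285) ≈ 158.2°

158.2°


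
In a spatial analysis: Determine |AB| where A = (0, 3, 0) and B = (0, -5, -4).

d = √[(x₂-x₁)² + (y₂-y₁)² + (z₂-z₁)²]
  = √[0² + (-8)² + (-4)²]
  = √[0 + 64 + 16]
  = √80
  ≈ 8.944

8.944


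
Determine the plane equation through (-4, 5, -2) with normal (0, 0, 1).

The plane through P with normal n = (a, b, c) satisfies n·(r - P) = 0,
i.e. ax + by + cz = a·x₀ + b·y₀ + c·z₀.
d = 0·(-4) + 0·5 + 1·(-2)
  = 0 + 0 - 2
  = -2
Equation: z = -2

z = -2


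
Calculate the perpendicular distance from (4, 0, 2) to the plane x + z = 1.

distance = |a·x₀ + b·y₀ + c·z₀ - d| / √(a² + b² + c²)
  = |1·4 + 0·0 + 1·2 - 1| / √(1² + 0² + 1²)
  = |4 + 0 + 2 - 1| / √(1 + 0 + 1)
  = |5| / √2
  = 5 / 1.414
  ≈ 3.536

3.536


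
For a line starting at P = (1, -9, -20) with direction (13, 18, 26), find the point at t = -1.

P(t) = P + t·d
  = (1 + 13·(-1), -9 + 18·(-1), -20 + 26·(-1))
  = (1 - 13, -9 - 18, -20 - 26)
  = (-12, -27, -46)

(-12, -27, -46)


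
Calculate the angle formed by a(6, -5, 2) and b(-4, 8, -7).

a·b = 6·(-4) + (-5)·8 + 2·(-7) = -24 - 40 - 14 = -78
|a| = √(6² + (-5)² + 2²) = √65 ≈ 8.062
|b| = √((-4)² + 8² + (-7)²) = √129 ≈ 11.36
cos θ = (a·b)/(|a||b|) = -78/(8.062·11.36) ≈ -0.8518
θ = arccos(-0.8518) ≈ 148.4°

148.4°


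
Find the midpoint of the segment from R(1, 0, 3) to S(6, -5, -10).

M = ((x₁+x₂)/2, (y₁+y₂)/2, (z₁+z₂)/2)
  = ((1 + 6)/2, (0 - 5)/2, (3 - 10)/2)
  = (7/2, -5/2, -7/2)
  = (3.5, -2.5, -3.5)

(3.5, -2.5, -3.5)


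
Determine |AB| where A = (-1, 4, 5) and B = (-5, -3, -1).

d = √[(x₂-x₁)² + (y₂-y₁)² + (z₂-z₁)²]
  = √[(-4)² + (-7)² + (-6)²]
  = √[16 + 49 + 36]
  = √101
  ≈ 10.05

10.05


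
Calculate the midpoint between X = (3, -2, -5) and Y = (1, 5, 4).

M = ((x₁+x₂)/2, (y₁+y₂)/2, (z₁+z₂)/2)
  = ((3 + 1)/2, (-2 + 5)/2, (-5 + 4)/2)
  = (4/2, 3/2, -1/2)
  = (2, 1.5, -0.5)

(2, 1.5, -0.5)


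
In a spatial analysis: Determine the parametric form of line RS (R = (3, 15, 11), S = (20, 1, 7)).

Direction vector d = S - R = (20 - 3, 1 - 15, 7 - 11) = (17, -14, -4)
Parametric form r = R + t·d:
x = 3 + 17t, y = 15 - 14t, z = 11 - 4t

x = 3 + 17t, y = 15 - 14t, z = 11 - 4t


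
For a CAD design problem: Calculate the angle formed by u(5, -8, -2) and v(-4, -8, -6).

u·v = 5·(-4) + (-8)·(-8) + (-2)·(-6) = -20 + 64 + 12 = 56
|u| = √(5² + (-8)² + (-2)²) = √93 ≈ 9.644
|v| = √((-4)² + (-8)² + (-6)²) = √116 ≈ 10.77
cos θ = (u·v)/(|u||v|) = 56/(9.644·10.77) ≈ 0.5392
θ = arccos(0.5392) ≈ 57.37°

57.37°


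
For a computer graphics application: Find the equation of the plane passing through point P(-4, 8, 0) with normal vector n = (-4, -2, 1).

The plane through P with normal n = (a, b, c) satisfies n·(r - P) = 0,
i.e. ax + by + cz = a·x₀ + b·y₀ + c·z₀.
d = (-4)·(-4) + (-2)·8 + 1·0
  = 16 - 16 + 0
  = 0
Equation: -4x - 2y + z = 0

-4x - 2y + z = 0


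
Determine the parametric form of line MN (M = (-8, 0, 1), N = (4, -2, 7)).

Direction vector d = N - M = (4 + 8, -2 + 0, 7 - 1) = (12, -2, 6)
Parametric form r = M + t·d:
x = -8 + 12t, y = 0 - 2t, z = 1 + 6t

x = -8 + 12t, y = 0 - 2t, z = 1 + 6t


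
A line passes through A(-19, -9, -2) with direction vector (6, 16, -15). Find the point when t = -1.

P(t) = A + t·d
  = (-19 + 6·(-1), -9 + 16·(-1), -2 + (-15)·(-1))
  = (-19 - 6, -9 - 16, -2 + 15)
  = (-25, -25, 13)

(-25, -25, 13)


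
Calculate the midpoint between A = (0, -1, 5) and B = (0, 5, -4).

M = ((x₁+x₂)/2, (y₁+y₂)/2, (z₁+z₂)/2)
  = ((0 + 0)/2, (-1 + 5)/2, (5 - 4)/2)
  = (0/2, 4/2, 1/2)
  = (0, 2, 0.5)

(0, 2, 0.5)


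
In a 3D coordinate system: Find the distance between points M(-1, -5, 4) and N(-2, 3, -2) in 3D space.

d = √[(x₂-x₁)² + (y₂-y₁)² + (z₂-z₁)²]
  = √[(-1)² + 8² + (-6)²]
  = √[1 + 64 + 36]
  = √101
  ≈ 10.05

10.05


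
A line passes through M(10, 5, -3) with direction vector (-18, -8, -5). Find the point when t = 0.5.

P(t) = M + t·d
  = (10 + (-18)·0.5, 5 + (-8)·0.5, -3 + (-5)·0.5)
  = (10 - 9, 5 - 4, -3 - 2.5)
  = (1, 1, -5.5)

(1, 1, -5.5)


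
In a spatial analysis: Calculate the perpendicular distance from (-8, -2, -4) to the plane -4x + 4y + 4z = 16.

distance = |a·x₀ + b·y₀ + c·z₀ - d| / √(a² + b² + c²)
  = |(-4)·(-8) + 4·(-2) + 4·(-4) - 16| / √((-4)² + 4² + 4²)
  = |32 - 8 - 16 - 16| / √(16 + 16 + 16)
  = |-8| / √48
  = 8 / 6.928
  ≈ 1.155

1.155


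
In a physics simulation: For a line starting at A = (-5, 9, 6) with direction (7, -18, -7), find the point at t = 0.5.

P(t) = A + t·d
  = (-5 + 7·0.5, 9 + (-18)·0.5, 6 + (-7)·0.5)
  = (-5 + 3.5, 9 - 9, 6 - 3.5)
  = (-1.5, 0, 2.5)

(-1.5, 0, 2.5)


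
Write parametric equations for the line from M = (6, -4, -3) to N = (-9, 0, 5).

Direction vector d = N - M = (-9 - 6, 0 + 4, 5 + 3) = (-15, 4, 8)
Parametric form r = M + t·d:
x = 6 - 15t, y = -4 + 4t, z = -3 + 8t

x = 6 - 15t, y = -4 + 4t, z = -3 + 8t


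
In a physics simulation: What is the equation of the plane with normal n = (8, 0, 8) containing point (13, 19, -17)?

The plane through P with normal n = (a, b, c) satisfies n·(r - P) = 0,
i.e. ax + by + cz = a·x₀ + b·y₀ + c·z₀.
d = 8·13 + 0·19 + 8·(-17)
  = 104 + 0 - 136
  = -32
Equation: 8x + 8z = -32

8x + 8z = -32


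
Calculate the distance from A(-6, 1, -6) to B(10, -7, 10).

d = √[(x₂-x₁)² + (y₂-y₁)² + (z₂-z₁)²]
  = √[16² + (-8)² + 16²]
  = √[256 + 64 + 256]
  = √576
  ≈ 24

24


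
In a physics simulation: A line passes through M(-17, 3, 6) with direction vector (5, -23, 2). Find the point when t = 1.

P(t) = M + t·d
  = (-17 + 5·1, 3 + (-23)·1, 6 + 2·1)
  = (-17 + 5, 3 - 23, 6 + 2)
  = (-12, -20, 8)

(-12, -20, 8)


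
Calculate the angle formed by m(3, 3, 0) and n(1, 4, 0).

m·n = 3·1 + 3·4 + 0·0 = 3 + 12 + 0 = 15
|m| = √(3² + 3² + 0²) = √18 ≈ 4.243
|n| = √(1² + 4² + 0²) = √17 ≈ 4.123
cos θ = (m·n)/(|m||n|) = 15/(4.243·4.123) ≈ 0.8575
θ = arccos(0.8575) ≈ 30.96°

30.96°


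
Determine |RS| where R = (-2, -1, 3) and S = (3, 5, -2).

d = √[(x₂-x₁)² + (y₂-y₁)² + (z₂-z₁)²]
  = √[5² + 6² + (-5)²]
  = √[25 + 36 + 25]
  = √86
  ≈ 9.274

9.274


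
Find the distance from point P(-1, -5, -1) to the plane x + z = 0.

distance = |a·x₀ + b·y₀ + c·z₀ - d| / √(a² + b² + c²)
  = |1·(-1) + 0·(-5) + 1·(-1) - 0| / √(1² + 0² + 1²)
  = |-1 + 0 - 1 + 0| / √(1 + 0 + 1)
  = |-2| / √2
  = 2 / 1.414
  ≈ 1.414

1.414


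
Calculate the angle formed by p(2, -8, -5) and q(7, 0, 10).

p·q = 2·7 + (-8)·0 + (-5)·10 = 14 + 0 - 50 = -36
|p| = √(2² + (-8)² + (-5)²) = √93 ≈ 9.644
|q| = √(7² + 0² + 10²) = √149 ≈ 12.21
cos θ = (p·q)/(|p||q|) = -36/(9.644·12.21) ≈ -0.3058
θ = arccos(-0.3058) ≈ 107.8°

107.8°


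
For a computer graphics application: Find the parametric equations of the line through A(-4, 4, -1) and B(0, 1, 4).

Direction vector d = B - A = (0 + 4, 1 - 4, 4 + 1) = (4, -3, 5)
Parametric form r = A + t·d:
x = -4 + 4t, y = 4 - 3t, z = -1 + 5t

x = -4 + 4t, y = 4 - 3t, z = -1 + 5t


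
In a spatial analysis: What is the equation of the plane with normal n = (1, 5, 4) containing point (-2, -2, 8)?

The plane through P with normal n = (a, b, c) satisfies n·(r - P) = 0,
i.e. ax + by + cz = a·x₀ + b·y₀ + c·z₀.
d = 1·(-2) + 5·(-2) + 4·8
  = -2 - 10 + 32
  = 20
Equation: x + 5y + 4z = 20

x + 5y + 4z = 20


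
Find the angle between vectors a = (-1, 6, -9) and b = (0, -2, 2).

a·b = (-1)·0 + 6·(-2) + (-9)·2 = 0 - 12 - 18 = -30
|a| = √((-1)² + 6² + (-9)²) = √118 ≈ 10.86
|b| = √(0² + (-2)² + 2²) = √8 ≈ 2.828
cos θ = (a·b)/(|a||b|) = -30/(10.86·2.828) ≈ -0.9764
θ = arccos(-0.9764) ≈ 167.5°

167.5°


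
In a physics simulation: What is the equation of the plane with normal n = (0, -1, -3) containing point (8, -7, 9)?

The plane through P with normal n = (a, b, c) satisfies n·(r - P) = 0,
i.e. ax + by + cz = a·x₀ + b·y₀ + c·z₀.
d = 0·8 + (-1)·(-7) + (-3)·9
  = 0 + 7 - 27
  = -20
Equation: -y - 3z = -20

-y - 3z = -20


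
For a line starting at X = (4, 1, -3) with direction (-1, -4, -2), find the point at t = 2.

P(t) = X + t·d
  = (4 + (-1)·2, 1 + (-4)·2, -3 + (-2)·2)
  = (4 - 2, 1 - 8, -3 - 4)
  = (2, -7, -7)

(2, -7, -7)


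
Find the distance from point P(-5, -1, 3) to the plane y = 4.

distance = |a·x₀ + b·y₀ + c·z₀ - d| / √(a² + b² + c²)
  = |0·(-5) + 1·(-1) + 0·3 - 4| / √(0² + 1² + 0²)
  = |0 - 1 + 0 - 4| / √(0 + 1 + 0)
  = |-5| / √1
  = 5 / 1
  ≈ 5

5


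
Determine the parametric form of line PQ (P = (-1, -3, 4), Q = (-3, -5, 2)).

Direction vector d = Q - P = (-3 + 1, -5 + 3, 2 - 4) = (-2, -2, -2)
Parametric form r = P + t·d:
x = -1 - 2t, y = -3 - 2t, z = 4 - 2t

x = -1 - 2t, y = -3 - 2t, z = 4 - 2t


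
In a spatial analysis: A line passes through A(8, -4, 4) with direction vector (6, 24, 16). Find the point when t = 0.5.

P(t) = A + t·d
  = (8 + 6·0.5, -4 + 24·0.5, 4 + 16·0.5)
  = (8 + 3, -4 + 12, 4 + 8)
  = (11, 8, 12)

(11, 8, 12)


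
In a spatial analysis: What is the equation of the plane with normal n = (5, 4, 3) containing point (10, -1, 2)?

The plane through P with normal n = (a, b, c) satisfies n·(r - P) = 0,
i.e. ax + by + cz = a·x₀ + b·y₀ + c·z₀.
d = 5·10 + 4·(-1) + 3·2
  = 50 - 4 + 6
  = 52
Equation: 5x + 4y + 3z = 52

5x + 4y + 3z = 52


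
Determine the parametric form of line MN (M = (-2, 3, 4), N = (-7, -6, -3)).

Direction vector d = N - M = (-7 + 2, -6 - 3, -3 - 4) = (-5, -9, -7)
Parametric form r = M + t·d:
x = -2 - 5t, y = 3 - 9t, z = 4 - 7t

x = -2 - 5t, y = 3 - 9t, z = 4 - 7t


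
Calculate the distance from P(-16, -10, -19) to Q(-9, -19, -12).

d = √[(x₂-x₁)² + (y₂-y₁)² + (z₂-z₁)²]
  = √[7² + (-9)² + 7²]
  = √[49 + 81 + 49]
  = √179
  ≈ 13.38

13.38


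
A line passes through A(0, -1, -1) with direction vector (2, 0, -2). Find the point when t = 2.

P(t) = A + t·d
  = (0 + 2·2, -1 + 0·2, -1 + (-2)·2)
  = (0 + 4, -1 + 0, -1 - 4)
  = (4, -1, -5)

(4, -1, -5)


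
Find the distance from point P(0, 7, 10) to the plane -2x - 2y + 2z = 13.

distance = |a·x₀ + b·y₀ + c·z₀ - d| / √(a² + b² + c²)
  = |(-2)·0 + (-2)·7 + 2·10 - 13| / √((-2)² + (-2)² + 2²)
  = |0 - 14 + 20 - 13| / √(4 + 4 + 4)
  = |-7| / √12
  = 7 / 3.464
  ≈ 2.021

2.021


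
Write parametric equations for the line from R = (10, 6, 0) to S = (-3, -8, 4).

Direction vector d = S - R = (-3 - 10, -8 - 6, 4 + 0) = (-13, -14, 4)
Parametric form r = R + t·d:
x = 10 - 13t, y = 6 - 14t, z = 0 + 4t

x = 10 - 13t, y = 6 - 14t, z = 0 + 4t


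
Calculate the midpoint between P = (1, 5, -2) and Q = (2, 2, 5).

M = ((x₁+x₂)/2, (y₁+y₂)/2, (z₁+z₂)/2)
  = ((1 + 2)/2, (5 + 2)/2, (-2 + 5)/2)
  = (3/2, 7/2, 3/2)
  = (1.5, 3.5, 1.5)

(1.5, 3.5, 1.5)


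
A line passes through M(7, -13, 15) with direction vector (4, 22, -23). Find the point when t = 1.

P(t) = M + t·d
  = (7 + 4·1, -13 + 22·1, 15 + (-23)·1)
  = (7 + 4, -13 + 22, 15 - 23)
  = (11, 9, -8)

(11, 9, -8)


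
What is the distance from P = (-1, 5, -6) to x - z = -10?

distance = |a·x₀ + b·y₀ + c·z₀ - d| / √(a² + b² + c²)
  = |1·(-1) + 0·5 + (-1)·(-6) - (-10)| / √(1² + 0² + (-1)²)
  = |-1 + 0 + 6 + 10| / √(1 + 0 + 1)
  = |15| / √2
  = 15 / 1.414
  ≈ 10.61

10.61


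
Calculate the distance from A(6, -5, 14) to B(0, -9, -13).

d = √[(x₂-x₁)² + (y₂-y₁)² + (z₂-z₁)²]
  = √[(-6)² + (-4)² + (-27)²]
  = √[36 + 16 + 729]
  = √781
  ≈ 27.95

27.95


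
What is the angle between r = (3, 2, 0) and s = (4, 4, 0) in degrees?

r·s = 3·4 + 2·4 + 0·0 = 12 + 8 + 0 = 20
|r| = √(3² + 2² + 0²) = √13 ≈ 3.606
|s| = √(4² + 4² + 0²) = √32 ≈ 5.657
cos θ = (r·s)/(|r||s|) = 20/(3.606·5.657) ≈ 0.9806
θ = arccos(0.9806) ≈ 11.31°

11.31°


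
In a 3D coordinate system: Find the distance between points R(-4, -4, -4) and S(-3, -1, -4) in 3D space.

d = √[(x₂-x₁)² + (y₂-y₁)² + (z₂-z₁)²]
  = √[1² + 3² + 0²]
  = √[1 + 9 + 0]
  = √10
  ≈ 3.162

3.162


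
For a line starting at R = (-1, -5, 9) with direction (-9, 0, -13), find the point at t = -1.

P(t) = R + t·d
  = (-1 + (-9)·(-1), -5 + 0·(-1), 9 + (-13)·(-1))
  = (-1 + 9, -5 + 0, 9 + 13)
  = (8, -5, 22)

(8, -5, 22)


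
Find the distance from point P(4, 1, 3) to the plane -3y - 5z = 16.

distance = |a·x₀ + b·y₀ + c·z₀ - d| / √(a² + b² + c²)
  = |0·4 + (-3)·1 + (-5)·3 - 16| / √(0² + (-3)² + (-5)²)
  = |0 - 3 - 15 - 16| / √(0 + 9 + 25)
  = |-34| / √34
  = 34 / 5.831
  ≈ 5.831

5.831


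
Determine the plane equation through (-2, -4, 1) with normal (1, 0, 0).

The plane through P with normal n = (a, b, c) satisfies n·(r - P) = 0,
i.e. ax + by + cz = a·x₀ + b·y₀ + c·z₀.
d = 1·(-2) + 0·(-4) + 0·1
  = -2 + 0 + 0
  = -2
Equation: x = -2

x = -2


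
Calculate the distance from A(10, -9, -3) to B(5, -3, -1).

d = √[(x₂-x₁)² + (y₂-y₁)² + (z₂-z₁)²]
  = √[(-5)² + 6² + 2²]
  = √[25 + 36 + 4]
  = √65
  ≈ 8.062

8.062


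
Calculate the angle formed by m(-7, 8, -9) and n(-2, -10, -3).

m·n = (-7)·(-2) + 8·(-10) + (-9)·(-3) = 14 - 80 + 27 = -39
|m| = √((-7)² + 8² + (-9)²) = √194 ≈ 13.93
|n| = √((-2)² + (-10)² + (-3)²) = √113 ≈ 10.63
cos θ = (m·n)/(|m||n|) = -39/(13.93·10.63) ≈ -0.2634
θ = arccos(-0.2634) ≈ 105.3°

105.3°


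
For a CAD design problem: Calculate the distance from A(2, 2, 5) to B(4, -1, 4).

d = √[(x₂-x₁)² + (y₂-y₁)² + (z₂-z₁)²]
  = √[2² + (-3)² + (-1)²]
  = √[4 + 9 + 1]
  = √14
  ≈ 3.742

3.742


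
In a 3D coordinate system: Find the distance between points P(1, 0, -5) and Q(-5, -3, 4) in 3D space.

d = √[(x₂-x₁)² + (y₂-y₁)² + (z₂-z₁)²]
  = √[(-6)² + (-3)² + 9²]
  = √[36 + 9 + 81]
  = √126
  ≈ 11.22

11.22


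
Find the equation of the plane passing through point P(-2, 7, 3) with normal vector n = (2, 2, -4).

The plane through P with normal n = (a, b, c) satisfies n·(r - P) = 0,
i.e. ax + by + cz = a·x₀ + b·y₀ + c·z₀.
d = 2·(-2) + 2·7 + (-4)·3
  = -4 + 14 - 12
  = -2
Equation: 2x + 2y - 4z = -2

2x + 2y - 4z = -2


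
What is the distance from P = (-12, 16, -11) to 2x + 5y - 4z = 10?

distance = |a·x₀ + b·y₀ + c·z₀ - d| / √(a² + b² + c²)
  = |2·(-12) + 5·16 + (-4)·(-11) - 10| / √(2² + 5² + (-4)²)
  = |-24 + 80 + 44 - 10| / √(4 + 25 + 16)
  = |90| / √45
  = 90 / 6.708
  ≈ 13.42

13.42


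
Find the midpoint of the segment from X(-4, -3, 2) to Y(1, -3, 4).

M = ((x₁+x₂)/2, (y₁+y₂)/2, (z₁+z₂)/2)
  = ((-4 + 1)/2, (-3 - 3)/2, (2 + 4)/2)
  = (-3/2, -6/2, 6/2)
  = (-1.5, -3, 3)

(-1.5, -3, 3)


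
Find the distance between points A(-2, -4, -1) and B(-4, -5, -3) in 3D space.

d = √[(x₂-x₁)² + (y₂-y₁)² + (z₂-z₁)²]
  = √[(-2)² + (-1)² + (-2)²]
  = √[4 + 1 + 4]
  = √9
  ≈ 3

3


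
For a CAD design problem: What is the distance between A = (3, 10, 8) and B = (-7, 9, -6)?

d = √[(x₂-x₁)² + (y₂-y₁)² + (z₂-z₁)²]
  = √[(-10)² + (-1)² + (-14)²]
  = √[100 + 1 + 196]
  = √297
  ≈ 17.23

17.23


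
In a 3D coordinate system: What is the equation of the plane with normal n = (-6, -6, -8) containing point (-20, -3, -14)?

The plane through P with normal n = (a, b, c) satisfies n·(r - P) = 0,
i.e. ax + by + cz = a·x₀ + b·y₀ + c·z₀.
d = (-6)·(-20) + (-6)·(-3) + (-8)·(-14)
  = 120 + 18 + 112
  = 250
Equation: -6x - 6y - 8z = 250

-6x - 6y - 8z = 250


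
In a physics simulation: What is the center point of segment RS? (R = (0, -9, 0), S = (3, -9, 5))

M = ((x₁+x₂)/2, (y₁+y₂)/2, (z₁+z₂)/2)
  = ((0 + 3)/2, (-9 - 9)/2, (0 + 5)/2)
  = (3/2, -18/2, 5/2)
  = (1.5, -9, 2.5)

(1.5, -9, 2.5)


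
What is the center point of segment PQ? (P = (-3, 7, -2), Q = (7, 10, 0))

M = ((x₁+x₂)/2, (y₁+y₂)/2, (z₁+z₂)/2)
  = ((-3 + 7)/2, (7 + 10)/2, (-2 + 0)/2)
  = (4/2, 17/2, -2/2)
  = (2, 8.5, -1)

(2, 8.5, -1)


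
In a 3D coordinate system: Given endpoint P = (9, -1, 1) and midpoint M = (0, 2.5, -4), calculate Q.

Q = 2M - P
  = (2·0 - 9, 2·2.5 - (-1), 2·(-4) - 1)
  = (0 - 9, 5 + 1, -8 - 1)
  = (-9, 6, -9)

(-9, 6, -9)


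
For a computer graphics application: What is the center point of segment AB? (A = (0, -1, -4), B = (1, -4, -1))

M = ((x₁+x₂)/2, (y₁+y₂)/2, (z₁+z₂)/2)
  = ((0 + 1)/2, (-1 - 4)/2, (-4 - 1)/2)
  = (1/2, -5/2, -5/2)
  = (0.5, -2.5, -2.5)

(0.5, -2.5, -2.5)


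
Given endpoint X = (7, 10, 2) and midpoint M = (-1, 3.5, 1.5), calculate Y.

Y = 2M - X
  = (2·(-1) - 7, 2·3.5 - 10, 2·1.5 - 2)
  = (-2 - 7, 7 - 10, 3 - 2)
  = (-9, -3, 1)

(-9, -3, 1)


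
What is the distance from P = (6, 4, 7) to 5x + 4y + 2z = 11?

distance = |a·x₀ + b·y₀ + c·z₀ - d| / √(a² + b² + c²)
  = |5·6 + 4·4 + 2·7 - 11| / √(5² + 4² + 2²)
  = |30 + 16 + 14 - 11| / √(25 + 16 + 4)
  = |49| / √45
  = 49 / 6.708
  ≈ 7.304

7.304


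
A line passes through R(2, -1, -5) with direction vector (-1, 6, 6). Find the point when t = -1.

P(t) = R + t·d
  = (2 + (-1)·(-1), -1 + 6·(-1), -5 + 6·(-1))
  = (2 + 1, -1 - 6, -5 - 6)
  = (3, -7, -11)

(3, -7, -11)


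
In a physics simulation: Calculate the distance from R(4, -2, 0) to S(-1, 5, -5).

d = √[(x₂-x₁)² + (y₂-y₁)² + (z₂-z₁)²]
  = √[(-5)² + 7² + (-5)²]
  = √[25 + 49 + 25]
  = √99
  ≈ 9.95

9.95
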